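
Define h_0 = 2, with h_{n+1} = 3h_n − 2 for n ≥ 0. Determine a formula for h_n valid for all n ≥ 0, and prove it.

Claim: h_n = 3^n + 1.

Base case: h_0 = 2, and 3^0 + 1 = 1 + 1 = 2.
Assume h_m = 3^m + 1 for some m ≥ 0.
Then h_{m+1} = 3h_m − 2 = 3·(3^m + 1) − 2 = 3^{m+1} + 3 − 2 = 3^{m+1} + 1.
So the formula holds for m+1, and by induction h_n = 3^n + 1 for all n ≥ 0.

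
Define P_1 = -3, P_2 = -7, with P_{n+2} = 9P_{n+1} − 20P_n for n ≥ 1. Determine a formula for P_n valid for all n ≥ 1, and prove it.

Claim: P_n = 5^n − 2·4^n.

Base cases: P_1 = -3 and 5^1 − 2·4^1 = -3; P_2 = -7 and 5^2 − 2·4^2 = -7.
Assume P_j = 5^j − 2·4^j for all 1 ≤ j ≤ m, where m ≥ 2.
Then P_{m+1} = 9P_m − 20P_{m−1} = 9·(5^m − 2·4^m) − 20·(5^{m−1} − 2·4^{m−1}) = (9·5 − 20)5^{m−1} − 2·(9·4 − 20)4^{m−1} = 25·5^{m−1} − 32·4^{m−1} = 5^{m+1} − 2·4^{m+1}.
So the formula holds for m+1, and by strong induction P_n = 5^n − 2·4^n for all n ≥ 1.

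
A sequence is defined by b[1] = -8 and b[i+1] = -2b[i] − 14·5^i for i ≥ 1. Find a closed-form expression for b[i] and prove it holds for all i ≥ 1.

Claim: b[i] = -(-2)^i − 2·5^i.

Base case: b[1] = -8, and -(-2)^1 − 2·5^1 = 2 − 10 = -8.
Assume b[r] = -(-2)^r − 2·5^r for some r ≥ 1.
Then b[r+1] = -2b[r] − 14·5^r = -2·(-(-2)^r − 2·5^r) − 14·5^r = -(-2)^{r+1} + 4·5^r − 14·5^r = -(-2)^{r+1} − 10·5^r = -(-2)^{r+1} − 2·5^{r+1}.
This completes the inductive step, so b[i] = -(-2)^i − 2·5^i for all i ≥ 1.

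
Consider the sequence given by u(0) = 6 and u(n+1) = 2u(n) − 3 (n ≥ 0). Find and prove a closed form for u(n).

Claim: u(n) = 3·2^n + 3.

Base case: u(0) = 6, and 3·2^0 + 3 = 3 + 3 = 6.
Assume u(r) = 3·2^r + 3 for some r ≥ 0.
Then u(r+1) = 2u(r) − 3 = 2·(3·2^r + 3) − 3 = 6·2^r + 6 − 3 = 3·2^{r+1} + 3.
So the formula holds for r+1, and by induction u(n) = 3·2^n + 3 for all n ≥ 0.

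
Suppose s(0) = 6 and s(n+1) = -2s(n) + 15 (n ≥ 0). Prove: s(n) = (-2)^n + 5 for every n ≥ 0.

Base case: s(0) = 6, and (-2)^0 + 5 = 1 + 5 = 6.
Assume s(m) = (-2)^m + 5 for some m ≥ 0.
Then s(m+1) = -2s(m) + 15 = -2·((-2)^m + 5) + 15 = -2·(-2)^m − 10 + 15 = (-2)^{m+1} + 5.
Hence s(n) = (-2)^n + 5 for every n ≥ 0, by induction.

s(n) = (-2)^n + 5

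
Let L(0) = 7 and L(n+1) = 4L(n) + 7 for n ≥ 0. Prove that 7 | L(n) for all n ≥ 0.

Base case: L(0) = 7 = 7·1, so 7 | L(0).
Assume 7 | L(k), so L(k) = 7t for some integer t.
Then L(k+1) = 4L(k) + 7 = 4·(7t) + 7 = 7(4t + 1), so 7 | L(k+1).
So the property holds for k+1, and by induction 7 | L(n) for all n ≥ 0.

7 | L(n)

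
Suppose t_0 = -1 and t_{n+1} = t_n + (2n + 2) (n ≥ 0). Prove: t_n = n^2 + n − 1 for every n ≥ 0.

Base case: t_0 = -1, and 0^2 + 0 − 1 = -1.
Assume t_j = j^2 + j − 1.
Then t_{j+1} = t_j + (2j + 2) = (j^2 + j − 1) + (2j + 2) = j^2 + 3j + 1,
and (j+1)^2 + (j+1) − 1 = j^2 + 3j + 1.
Hence t_n = n^2 + n − 1 for every n ≥ 0, by induction.

t_n = n^2 + n − 1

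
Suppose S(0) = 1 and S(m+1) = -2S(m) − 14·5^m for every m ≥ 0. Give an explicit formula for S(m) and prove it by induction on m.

Claim: S(m) = 3·(-2)^m − 2·5^m.

Base case: S(0) = 1, and 3·(-2)^0 − 2·5^0 = 3 − 2 = 1.
Assume S(k) = 3·(-2)^k − 2·5^k for some k ≥ 0.
Then S(k+1) = -2S(k) − 14·5^k = -2·(3·(-2)^k − 2·5^k) − 14·5^k = 3·(-2)^{k+1} + 4·5^k − 14·5^k = 3·(-2)^{k+1} − 10·5^k = 3·(-2)^{k+1} − 2·5^{k+1}.
Hence S(m) = 3·(-2)^m − 2·5^m for every m ≥ 0, by induction.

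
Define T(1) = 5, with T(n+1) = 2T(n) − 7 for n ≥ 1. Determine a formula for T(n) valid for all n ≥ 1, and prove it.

Claim: T(n) = -2^n + 7.

Base case: T(1) = 5, and -2^1 + 7 = -2 + 7 = 5.
Assume T(k) = -2^k + 7 for some k ≥ 1.
Then T(k+1) = 2T(k) − 7 = 2·(-2^k + 7) − 7 = -2^{k+1} + 14 − 7 = -2^{k+1} + 7.
By induction, T(n) = -2^n + 7 for all n ≥ 1.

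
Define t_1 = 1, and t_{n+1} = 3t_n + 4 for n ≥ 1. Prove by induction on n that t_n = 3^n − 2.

Base case: t_1 = 1, and 3^1 − 2 = 3 − 2 = 1.
Assume t_r = 3^r − 2 for some r ≥ 1.
Then t_{r+1} = 3t_r + 4 = 3·(3^r − 2) + 4 = 3^{r+1} − 6 + 4 = 3^{r+1} − 2.
So the formula holds for r+1, and by induction t_n = 3^n − 2 for all n ≥ 1.

t_n = 3^n − 2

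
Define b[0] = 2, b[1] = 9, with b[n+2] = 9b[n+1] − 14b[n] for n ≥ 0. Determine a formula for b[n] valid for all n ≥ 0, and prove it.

Claim: b[n] = 7^n + 2^n.

Base cases: b[0] = 2 and 7^0 + 2^0 = 2; b[1] = 9 and 7^1 + 2^1 = 9.
Assume b[j] = 7^j + 2^j for all 0 ≤ j ≤ m, where m ≥ 1.
Then b[m+1] = 9b[m] − 14b[m−1] = 9·(7^m + 2^m) − 14·(7^{m−1} + 2^{m−1}) = (9·7 − 14)7^{m−1} + (9·2 − 14)2^{m−1} = 49·7^{m−1} + 4·2^{m−1} = 7^{m+1} + 2^{m+1}.
So the formula holds for m+1, and by strong induction b[n] = 7^n + 2^n for all n ≥ 0.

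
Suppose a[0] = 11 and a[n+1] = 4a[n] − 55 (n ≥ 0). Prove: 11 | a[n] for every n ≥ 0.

Base case: a[0] = 11 = 11·1, so 11 | a[0].
Assume 11 | a[j], so a[j] = 11t for some integer t.
Then a[j+1] = 4a[j] − 55 = 4·(11t) − 55 = 11(4t − 5), so 11 | a[j+1].
This completes the inductive step, so 11 | a[n] for all n ≥ 0.

11 | a[n]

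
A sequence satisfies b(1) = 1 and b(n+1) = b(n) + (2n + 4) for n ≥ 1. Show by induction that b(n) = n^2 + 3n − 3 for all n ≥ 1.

Base case: b(1) = 1, and 1^2 + 3·1 − 3 = 1.
Assume b(r) = r^2 + 3r − 3.
Then b(r+1) = b(r) + (2r + 4) = (r^2 + 3r − 3) + (2r + 4) = r^2 + 5r + 1,
and (r+1)^2 + 3·(r+1) − 3 = r^2 + 5r + 1.
Hence b(n) = n^2 + 3n − 3 for every n ≥ 1, by induction.

b(n) = n^2 + 3n − 3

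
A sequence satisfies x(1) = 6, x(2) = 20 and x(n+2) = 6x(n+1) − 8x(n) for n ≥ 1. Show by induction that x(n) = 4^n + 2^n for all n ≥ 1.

Base cases: x(1) = 6 and 4^1 + 2^1 = 6; x(2) = 20 and 4^2 + 2^2 = 20.
Assume x(j) = 4^j + 2^j for all 1 ≤ j ≤ r, where r ≥ 2.
Then x(r+1) = 6x(r) − 8x(r−1) = 6·(4^r + 2^r) − 8·(4^{r−1} + 2^{r−1}) = (6·4 − 8)4^{r−1} + (6·2 − 8)2^{r−1} = 16·4^{r−1} + 4·2^{r−1} = 4^{r+1} + 2^{r+1}.
This completes the inductive step, so x(n) = 4^n + 2^n for all n ≥ 1.

x(n) = 4^n + 2^n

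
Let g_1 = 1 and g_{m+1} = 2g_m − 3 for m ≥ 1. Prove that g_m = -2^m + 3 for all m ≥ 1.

Base case: g_1 = 1, and -2^1 + 3 = -2 + 3 = 1.
Assume g_r = -2^r + 3 for some r ≥ 1.
Then g_{r+1} = 2g_r − 3 = 2·(-2^r + 3) − 3 = -2^{r+1} + 6 − 3 = -2^{r+1} + 3.
This completes the inductive step, so g_m = -2^m + 3 for all m ≥ 1.

g_m = -2^m + 3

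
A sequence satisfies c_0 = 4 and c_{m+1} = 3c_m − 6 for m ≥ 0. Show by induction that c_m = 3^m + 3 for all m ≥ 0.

Base case: c_0 = 4, and 3^0 + 3 = 1 + 3 = 4.
Assume c_k = 3^k + 3 for some k ≥ 0.
Then c_{k+1} = 3c_k − 6 = 3·(3^k + 3) − 6 = 3^{k+1} + 9 − 6 = 3^{k+1} + 3.
Hence c_m = 3^m + 3 for every m ≥ 0, by induction.

c_m = 3^m + 3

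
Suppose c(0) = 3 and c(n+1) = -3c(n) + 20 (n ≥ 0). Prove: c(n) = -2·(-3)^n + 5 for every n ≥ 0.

Base case: c(0) = 3, and -2·(-3)^0 + 5 = -2 + 5 = 3.
Assume c(k) = -2·(-3)^k + 5 for some k ≥ 0.
Then c(k+1) = -3c(k) + 20 = -3·(-2·(-3)^k + 5) + 20 = 6·(-3)^k − 15 + 20 = -2·(-3)^{k+1} + 5.
Hence c(n) = -2·(-3)^n + 5 for every n ≥ 0, by induction.

c(n) = -2·(-3)^n + 5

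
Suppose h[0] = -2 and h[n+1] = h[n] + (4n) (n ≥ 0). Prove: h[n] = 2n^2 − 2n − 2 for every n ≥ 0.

Base case: h[0] = -2, and 2·0^2 − 2·0 − 2 = -2.
Assume h[r] = 2r^2 − 2r − 2.
Then h[r+1] = h[r] + (4r) = (2r^2 − 2r − 2) + (4r) = 2r^2 + 2r − 2,
and 2·(r+1)^2 − 2·(r+1) − 2 = 2r^2 + 2r − 2.
Hence h[n] = 2n^2 − 2n − 2 for every n ≥ 0, by induction.

h[n] = 2n^2 − 2n − 2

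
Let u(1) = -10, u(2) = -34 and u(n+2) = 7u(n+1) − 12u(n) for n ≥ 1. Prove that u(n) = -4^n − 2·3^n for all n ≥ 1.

Base cases: u(1) = -10 and -4^1 − 2·3^1 = -10; u(2) = -34 and -4^2 − 2·3^2 = -34.
Assume u(i) = -4^i − 2·3^i for all 1 ≤ i ≤ j, where j ≥ 2.
Then u(j+1) = 7u(j) − 12u(j−1) = 7·(-4^j − 2·3^j) − 12·(-4^{j−1} − 2·3^{j−1}) = -(7·4 − 12)4^{j−1} − 2·(7·3 − 12)3^{j−1} = -16·4^{j−1} − 18·3^{j−1} = -4^{j+1} − 2·3^{j+1}.
This completes the inductive step, so u(n) = -4^n − 2·3^n for all n ≥ 1.

u(n) = -4^n − 2·3^n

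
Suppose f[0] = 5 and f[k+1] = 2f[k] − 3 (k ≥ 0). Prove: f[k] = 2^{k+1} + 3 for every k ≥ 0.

Base case: f[0] = 5, and 2^{0+1} + 3 = 2 + 3 = 5.
Assume f[j] = 2^{j+1} + 3 for some j ≥ 0.
Then f[j+1] = 2f[j] − 3 = 2·(2^{j+1} + 3) − 3 = 2^{j+2} + 6 − 3 = 2^{j+2} + 3.
So the formula holds for j+1, and by induction f[k] = 2^{k+1} + 3 for all k ≥ 0.

f[k] = 2^{k+1} + 3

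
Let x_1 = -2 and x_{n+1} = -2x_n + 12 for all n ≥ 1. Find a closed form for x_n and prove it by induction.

Claim: x_n = 3·(-2)^n + 4.

Base case: x_1 = -2, and 3·(-2)^1 + 4 = -6 + 4 = -2.
Assume x_j = 3·(-2)^j + 4 for some j ≥ 1.
Then x_{j+1} = -2x_j + 12 = -2·(3·(-2)^j + 4) + 12 = -6·(-2)^j − 8 + 12 = 3·(-2)^{j+1} + 4.
So the formula holds for j+1, and by induction x_n = 3·(-2)^n + 4 for all n ≥ 1.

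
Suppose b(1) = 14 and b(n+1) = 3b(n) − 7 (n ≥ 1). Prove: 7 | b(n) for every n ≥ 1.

Base case: b(1) = 14 = 7·2, so 7 | b(1).
Assume 7 | b(k), so b(k) = 7t for some integer t.
Then b(k+1) = 3b(k) − 7 = 3·(7t) − 7 = 7(3t − 1), so 7 | b(k+1).
So the property holds for k+1, and by induction 7 | b(n) for all n ≥ 1.

7 | b(n)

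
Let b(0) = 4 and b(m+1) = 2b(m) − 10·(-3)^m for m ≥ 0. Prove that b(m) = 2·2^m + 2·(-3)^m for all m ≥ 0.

Base case: b(0) = 4, and 2·2^0 + 2·(-3)^0 = 2 + 2 = 4.
Assume b(k) = 2·2^k + 2·(-3)^k for some k ≥ 0.
Then b(k+1) = 2b(k) − 10·(-3)^k = 2·(2·2^k + 2·(-3)^k) − 10·(-3)^k = 2·2^{k+1} + 4·(-3)^k − 10·(-3)^k = 2·2^{k+1} − 6·(-3)^k = 2·2^{k+1} + 2·(-3)^{k+1}.
By induction, b(m) = 2·2^m + 2·(-3)^m for all m ≥ 0.

b(m) = 2·2^m + 2·(-3)^m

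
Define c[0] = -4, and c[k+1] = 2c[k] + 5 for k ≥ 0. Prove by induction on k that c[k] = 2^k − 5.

Base case: c[0] = -4, and 2^0 − 5 = 1 − 5 = -4.
Assume c[m] = 2^m − 5 for some m ≥ 0.
Then c[m+1] = 2c[m] + 5 = 2·(2^m − 5) + 5 = 2^{m+1} − 10 + 5 = 2^{m+1} − 5.
So the formula holds for m+1, and by induction c[k] = 2^k − 5 for all k ≥ 0.

c[k] = 2^k − 5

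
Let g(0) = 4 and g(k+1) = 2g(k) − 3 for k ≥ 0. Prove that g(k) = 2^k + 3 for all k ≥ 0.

Base case: g(0) = 4, and 2^0 + 3 = 1 + 3 = 4.
Assume g(r) = 2^r + 3 for some r ≥ 0.
Then g(r+1) = 2g(r) − 3 = 2·(2^r + 3) − 3 = 2^{r+1} + 6 − 3 = 2^{r+1} + 3.
So the formula holds for r+1, and by induction g(k) = 2^k + 3 for all k ≥ 0.

g(k) = 2^k + 3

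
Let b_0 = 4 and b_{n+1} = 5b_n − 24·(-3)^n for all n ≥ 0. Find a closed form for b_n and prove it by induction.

Claim: b_n = 5^n + 3·(-3)^n.

Base case: b_0 = 4, and 5^0 + 3·(-3)^0 = 1 + 3 = 4.
Assume b_m = 5^m + 3·(-3)^m for some m ≥ 0.
Then b_{m+1} = 5b_m − 24·(-3)^m = 5·(5^m + 3·(-3)^m) − 24·(-3)^m = 5^{m+1} + 15·(-3)^m − 24·(-3)^m = 5^{m+1} − 9·(-3)^m = 5^{m+1} + 3·(-3)^{m+1}.
By induction, b_n = 5^n + 3·(-3)^n for all n ≥ 0.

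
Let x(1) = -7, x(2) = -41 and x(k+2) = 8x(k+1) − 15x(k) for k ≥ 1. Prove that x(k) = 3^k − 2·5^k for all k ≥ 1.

Base cases: x(1) = -7 and 3^1 − 2·5^1 = -7; x(2) = -41 and 3^2 − 2·5^2 = -41.
Assume x(j) = 3^j − 2·5^j for all 1 ≤ j ≤ r, where r ≥ 2.
Then x(r+1) = 8x(r) − 15x(r−1) = 8·(3^r − 2·5^r) − 15·(3^{r−1} − 2·5^{r−1}) = (8·3 − 15)3^{r−1} − 2·(8·5 − 15)5^{r−1} = 9·3^{r−1} − 50·5^{r−1} = 3^{r+1} − 2·5^{r+1}.
So the formula holds for r+1, and by strong induction x(k) = 3^k − 2·5^k for all k ≥ 1.

x(k) = 3^k − 2·5^k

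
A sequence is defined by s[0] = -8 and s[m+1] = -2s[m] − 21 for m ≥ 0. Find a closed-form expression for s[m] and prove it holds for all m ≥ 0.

Claim: s[m] = -(-2)^m − 7.

Base case: s[0] = -8, and -(-2)^0 − 7 = -1 − 7 = -8.
Assume s[r] = -(-2)^r − 7 for some r ≥ 0.
Then s[r+1] = -2s[r] − 21 = -2·(-(-2)^r − 7) − 21 = 2·(-2)^r + 14 − 21 = -(-2)^{r+1} − 7.
So the formula holds for r+1, and by induction s[m] = -(-2)^m − 7 for all m ≥ 0.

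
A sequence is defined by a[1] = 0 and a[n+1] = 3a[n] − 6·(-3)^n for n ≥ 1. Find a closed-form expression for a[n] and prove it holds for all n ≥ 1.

Claim: a[n] = 3^n + (-3)^n.

Base case: a[1] = 0, and 3^1 + (-3)^1 = 3 − 3 = 0.
Assume a[r] = 3^r + (-3)^r for some r ≥ 1.
Then a[r+1] = 3a[r] − 6·(-3)^r = 3·(3^r + (-3)^r) − 6·(-3)^r = 3^{r+1} + 3·(-3)^r − 6·(-3)^r = 3^{r+1} − 3·(-3)^r = 3^{r+1} + (-3)^{r+1}.
So the formula holds for r+1, and by induction a[n] = 3^n + (-3)^n for all n ≥ 1.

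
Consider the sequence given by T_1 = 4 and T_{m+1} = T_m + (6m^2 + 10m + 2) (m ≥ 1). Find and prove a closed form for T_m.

Claim: T_m = 2m^3 + 2m^2 − 2m + 2.

Base case: T_1 = 4, and 2·1^3 + 2·1^2 − 2·1 + 2 = 4.
Assume T_k = 2k^3 + 2k^2 − 2k + 2.
Then T_{k+1} = T_k + (6k^2 + 10k + 2) = (2k^3 + 2k^2 − 2k + 2) + (6k^2 + 10k + 2) = 2k^3 + 8k^2 + 8k + 4,
and 2·(k+1)^3 + 2·(k+1)^2 − 2·(k+1) + 2 = 2k^3 + 8k^2 + 8k + 4.
Hence T_m = 2m^3 + 2m^2 − 2m + 2 for every m ≥ 1, by induction.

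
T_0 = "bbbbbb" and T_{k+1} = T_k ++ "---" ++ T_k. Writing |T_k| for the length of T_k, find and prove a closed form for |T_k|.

Claim: |T_k| = 9·2^k − 3.

Base case: |T_0| = 6, and 9·2^0 − 3 = 6.
Assume |T_j| = 9·2^j − 3.
Then |T_{j+1}| = |T_j| + 3 + |T_j| = 2|T_j| + 3 = 2(9·2^j − 3) + 3 = 9·2^{j+1} − 6 + 3 = 9·2^{j+1} − 3.
So the formula holds for j+1, and by induction |T_k| = 9·2^k − 3 for all k ≥ 0.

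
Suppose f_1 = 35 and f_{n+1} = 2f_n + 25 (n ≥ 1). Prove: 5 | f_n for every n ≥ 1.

Base case: f_1 = 35 = 5·7, so 5 | f_1.
Assume 5 | f_j, so f_j = 5t for some integer t.
Then f_{j+1} = 2f_j + 25 = 2·(5t) + 25 = 5(2t + 5), so 5 | f_{j+1}.
This completes the inductive step, so 5 | f_n for all n ≥ 1.

5 | f_n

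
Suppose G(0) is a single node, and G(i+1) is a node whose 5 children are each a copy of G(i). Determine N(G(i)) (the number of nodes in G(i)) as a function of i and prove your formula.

Claim: N(G(i)) = (5^{i+1} − 1)/4.

Base case: N(G(0)) = 1, and (5^{0+1} − 1)/4 = 1.
Assume N(G(k)) = (5^{k+1} − 1)/4.
Then N(G(k+1)) = 1 + 5N(G(k)) = 1 + 5·(5^{k+1} − 1)/4 = 1 + (5^{k+2} − 5)/4 = (4 + 5^{k+2} − 5)/4 = (5^{k+2} − 1)/4.
So the formula holds for k+1, and by induction N(G(i)) = (5^{i+1} − 1)/4 for all i ≥ 0.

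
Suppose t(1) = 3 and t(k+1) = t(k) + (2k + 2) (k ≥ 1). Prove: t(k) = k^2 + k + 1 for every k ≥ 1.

Base case: t(1) = 3, and 1^2 + 1 + 1 = 3.
Assume t(r) = r^2 + r + 1.
Then t(r+1) = t(r) + (2r + 2) = (r^2 + r + 1) + (2r + 2) = r^2 + 3r + 3,
and (r+1)^2 + (r+1) + 1 = r^2 + 3r + 3.
By induction, t(k) = k^2 + k + 1 for all k ≥ 1.

t(k) = k^2 + k + 1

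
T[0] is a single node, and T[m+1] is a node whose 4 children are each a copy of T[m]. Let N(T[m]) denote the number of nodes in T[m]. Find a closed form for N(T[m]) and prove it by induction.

Claim: N(T[m]) = (4^{m+1} − 1)/3.

Base case: N(T[0]) = 1, and (4^{0+1} − 1)/3 = 1.
Assume N(T[j]) = (4^{j+1} − 1)/3.
Then N(T[j+1]) = 1 + 4N(T[j]) = 1 + 4·(4^{j+1} − 1)/3 = 1 + (4^{j+2} − 4)/3 = (3 + 4^{j+2} − 4)/3 = (4^{j+2} − 1)/3.
This completes the inductive step, so N(T[m]) = (4^{m+1} − 1)/3 for all m ≥ 0.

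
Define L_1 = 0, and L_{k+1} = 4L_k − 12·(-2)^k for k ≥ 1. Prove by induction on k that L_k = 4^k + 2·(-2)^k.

Base case: L_1 = 0, and 4^1 + 2·(-2)^1 = 4 − 4 = 0.
Assume L_m = 4^m + 2·(-2)^m for some m ≥ 1.
Then L_{m+1} = 4L_m − 12·(-2)^m = 4·(4^m + 2·(-2)^m) − 12·(-2)^m = 4^{m+1} + 8·(-2)^m − 12·(-2)^m = 4^{m+1} − 4·(-2)^m = 4^{m+1} + 2·(-2)^{m+1}.
By induction, L_k = 4^k + 2·(-2)^k for all k ≥ 1.

L_k = 4^k + 2·(-2)^k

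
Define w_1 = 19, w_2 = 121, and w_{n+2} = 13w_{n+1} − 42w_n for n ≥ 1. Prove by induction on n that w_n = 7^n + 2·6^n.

Base cases: w_1 = 19 and 7^1 + 2·6^1 = 19; w_2 = 121 and 7^2 + 2·6^2 = 121.
Assume w_i = 7^i + 2·6^i for all 1 ≤ i ≤ j, where j ≥ 2.
Then w_{j+1} = 13w_j − 42w_{j−1} = 13·(7^j + 2·6^j) − 42·(7^{j−1} + 2·6^{j−1}) = (13·7 − 42)7^{j−1} + 2·(13·6 − 42)6^{j−1} = 49·7^{j−1} + 72·6^{j−1} = 7^{j+1} + 2·6^{j+1}.
So the formula holds for j+1, and by strong induction w_n = 7^n + 2·6^n for all n ≥ 1.

w_n = 7^n + 2·6^n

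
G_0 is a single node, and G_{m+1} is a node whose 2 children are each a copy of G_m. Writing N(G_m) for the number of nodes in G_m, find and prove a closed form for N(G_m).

Claim: N(G_m) = 2^{m+1} − 1.

Base case: N(G_0) = 1, and 2^{0+1} − 1 = 1.
Assume N(G_j) = 2^{j+1} − 1.
Then N(G_{j+1}) = 1 + 2N(G_j) = 1 + 2(2^{j+1} − 1) = 2^{j+2} − 2 + 1 = 2^{j+2} − 1.
By induction, N(G_m) = 2^{m+1} − 1 for all m ≥ 0.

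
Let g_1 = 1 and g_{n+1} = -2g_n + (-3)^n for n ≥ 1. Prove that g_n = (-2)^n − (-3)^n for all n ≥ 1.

Base case: g_1 = 1, and (-2)^1 − (-3)^1 = -2 + 3 = 1.
Assume g_k = (-2)^k − (-3)^k for some k ≥ 1.
Then g_{k+1} = -2g_k + (-3)^k = -2·((-2)^k − (-3)^k) + (-3)^k = (-2)^{k+1} + 2·(-3)^k + (-3)^k = (-2)^{k+1} + 3·(-3)^k = (-2)^{k+1} − (-3)^{k+1}.
By induction, g_n = (-2)^n − (-3)^n for all n ≥ 1.

g_n = (-2)^n − (-3)^n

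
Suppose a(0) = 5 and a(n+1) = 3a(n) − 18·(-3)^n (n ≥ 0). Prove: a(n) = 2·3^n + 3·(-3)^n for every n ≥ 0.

Base case: a(0) = 5, and 2·3^0 + 3·(-3)^0 = 2 + 3 = 5.
Assume a(r) = 2·3^r + 3·(-3)^r for some r ≥ 0.
Then a(r+1) = 3a(r) − 18·(-3)^r = 3·(2·3^r + 3·(-3)^r) − 18·(-3)^r = 2·3^{r+1} + 9·(-3)^r − 18·(-3)^r = 2·3^{r+1} − 9·(-3)^r = 2·3^{r+1} + 3·(-3)^{r+1}.
By induction, a(n) = 2·3^n + 3·(-3)^n for all n ≥ 0.

a(n) = 2·3^n + 3·(-3)^n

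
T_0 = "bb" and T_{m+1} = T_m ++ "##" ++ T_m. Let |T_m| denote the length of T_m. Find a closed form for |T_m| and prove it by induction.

Claim: |T_m| = 2^{m+2} − 2.

Base case: |T_0| = 2, and 2^{0+2} − 2 = 2.
Assume |T_k| = 2^{k+2} − 2.
Then |T_{k+1}| = |T_k| + 2 + |T_k| = 2|T_k| + 2 = 2(2^{k+2} − 2) + 2 = 2^{k+3} − 4 + 2 = 2^{k+3} − 2.
By induction, |T_m| = 2^{m+2} − 2 for all m ≥ 0.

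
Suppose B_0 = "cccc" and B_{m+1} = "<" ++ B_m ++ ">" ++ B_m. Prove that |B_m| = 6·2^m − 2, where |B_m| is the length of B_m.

Base case: |B_0| = 4, and 6·2^0 − 2 = 4.
Assume |B_k| = 6·2^k − 2.
Then |B_{k+1}| = 1 + |B_k| + 1 + |B_k| = 2|B_k| + 2 = 2(6·2^k − 2) + 2 = 6·2^{k+1} − 4 + 2 = 6·2^{k+1} − 2.
So the formula holds for k+1, and by induction |B_m| = 6·2^m − 2 for all m ≥ 0.

|B_m| = 6·2^m − 2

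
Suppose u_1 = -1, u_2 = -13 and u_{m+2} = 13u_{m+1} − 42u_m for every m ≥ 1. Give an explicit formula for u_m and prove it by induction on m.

Claim: u_m = -7^m + 6^m.

Base cases: u_1 = -1 and -7^1 + 6^1 = -1; u_2 = -13 and -7^2 + 6^2 = -13.
Assume u_j = -7^j + 6^j for all 1 ≤ j ≤ r, where r ≥ 2.
Then u_{r+1} = 13u_r − 42u_{r−1} = 13·(-7^r + 6^r) − 42·(-7^{r−1} + 6^{r−1}) = -(13·7 − 42)7^{r−1} + (13·6 − 42)6^{r−1} = -49·7^{r−1} + 36·6^{r−1} = -7^{r+1} + 6^{r+1}.
This completes the inductive step, so u_m = -7^m + 6^m for all m ≥ 1.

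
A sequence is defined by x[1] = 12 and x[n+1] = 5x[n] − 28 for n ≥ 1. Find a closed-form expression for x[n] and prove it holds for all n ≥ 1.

Claim: x[n] = 5^n + 7.

Base case: x[1] = 12, and 5^1 + 7 = 5 + 7 = 12.
Assume x[j] = 5^j + 7 for some j ≥ 1.
Then x[j+1] = 5x[j] − 28 = 5·(5^j + 7) − 28 = 5^{j+1} + 35 − 28 = 5^{j+1} + 7.
By induction, x[n] = 5^n + 7 for all n ≥ 1.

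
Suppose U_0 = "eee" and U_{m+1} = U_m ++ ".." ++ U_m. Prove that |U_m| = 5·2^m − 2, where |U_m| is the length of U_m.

Base case: |U_0| = 3, and 5·2^0 − 2 = 3.
Assume |U_r| = 5·2^r − 2.
Then |U_{r+1}| = |U_r| + 2 + |U_r| = 2|U_r| + 2 = 2(5·2^r − 2) + 2 = 5·2^{r+1} − 4 + 2 = 5·2^{r+1} − 2.
So the formula holds for r+1, and by induction |U_m| = 5·2^m − 2 for all m ≥ 0.

|U_m| = 5·2^m − 2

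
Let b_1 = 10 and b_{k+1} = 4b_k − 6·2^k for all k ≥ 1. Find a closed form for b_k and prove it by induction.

Claim: b_k = 4^k + 3·2^k.

Base case: b_1 = 10, and 4^1 + 3·2^1 = 4 + 6 = 10.
Assume b_j = 4^j + 3·2^j for some j ≥ 1.
Then b_{j+1} = 4b_j − 6·2^j = 4·(4^j + 3·2^j) − 6·2^j = 4^{j+1} + 12·2^j − 6·2^j = 4^{j+1} + 6·2^j = 4^{j+1} + 3·2^{j+1}.
Hence b_k = 4^k + 3·2^k for every k ≥ 1, by induction.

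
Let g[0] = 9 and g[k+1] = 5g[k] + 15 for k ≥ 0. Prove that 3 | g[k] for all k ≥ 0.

Base case: g[0] = 9 = 3·3, so 3 | g[0].
Assume 3 | g[m], so g[m] = 3t for some integer t.
Then g[m+1] = 5g[m] + 15 = 5·(3t) + 15 = 3(5t + 5), so 3 | g[m+1].
This completes the inductive step, so 3 | g[k] for all k ≥ 0.

3 | g[k]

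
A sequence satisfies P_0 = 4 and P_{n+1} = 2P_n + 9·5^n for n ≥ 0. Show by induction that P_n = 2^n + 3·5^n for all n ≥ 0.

Base case: P_0 = 4, and 2^0 + 3·5^0 = 1 + 3 = 4.
Assume P_r = 2^r + 3·5^r for some r ≥ 0.
Then P_{r+1} = 2P_r + 9·5^r = 2·(2^r + 3·5^r) + 9·5^r = 2^{r+1} + 6·5^r + 9·5^r = 2^{r+1} + 15·5^r = 2^{r+1} + 3·5^{r+1}.
By induction, P_n = 2^n + 3·5^n for all n ≥ 0.

P_n = 2^n + 3·5^n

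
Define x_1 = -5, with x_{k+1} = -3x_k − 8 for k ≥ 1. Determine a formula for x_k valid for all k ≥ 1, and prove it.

Claim: x_k = (-3)^k − 2.

Base case: x_1 = -5, and (-3)^1 − 2 = -3 − 2 = -5.
Assume x_m = (-3)^m − 2 for some m ≥ 1.
Then x_{m+1} = -3x_m − 8 = -3·((-3)^m − 2) − 8 = -3·(-3)^m + 6 − 8 = (-3)^{m+1} − 2.
By induction, x_k = (-3)^k − 2 for all k ≥ 1.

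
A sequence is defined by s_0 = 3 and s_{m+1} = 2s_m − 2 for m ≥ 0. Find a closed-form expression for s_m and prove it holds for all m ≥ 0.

Claim: s_m = 2^m + 2.

Base case: s_0 = 3, and 2^0 + 2 = 1 + 2 = 3.
Assume s_k = 2^k + 2 for some k ≥ 0.
Then s_{k+1} = 2s_k − 2 = 2·(2^k + 2) − 2 = 2^{k+1} + 4 − 2 = 2^{k+1} + 2.
By induction, s_m = 2^m + 2 for all m ≥ 0.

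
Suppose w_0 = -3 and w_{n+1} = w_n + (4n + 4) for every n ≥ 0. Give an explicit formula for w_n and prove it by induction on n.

Claim: w_n = 2n^2 + 2n − 3.

Base case: w_0 = -3, and 2·0^2 + 2·0 − 3 = -3.
Assume w_r = 2r^2 + 2r − 3.
Then w_{r+1} = w_r + (4r + 4) = (2r^2 + 2r − 3) + (4r + 4) = 2r^2 + 6r + 1,
and 2·(r+1)^2 + 2·(r+1) − 3 = 2r^2 + 6r + 1.
By induction, w_n = 2n^2 + 2n − 3 for all n ≥ 0.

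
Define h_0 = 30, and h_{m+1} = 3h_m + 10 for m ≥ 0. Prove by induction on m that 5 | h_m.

Base case: h_0 = 30 = 5·6, so 5 | h_0.
Assume 5 | h_r, so h_r = 5t for some integer t.
Then h_{r+1} = 3h_r + 10 = 3·(5t) + 10 = 5(3t + 2), so 5 | h_{r+1}.
So the property holds for r+1, and by induction 5 | h_m for all m ≥ 0.

5 | h_m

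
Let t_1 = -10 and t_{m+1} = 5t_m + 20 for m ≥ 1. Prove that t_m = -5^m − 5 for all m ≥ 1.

Base case: t_1 = -10, and -5^1 − 5 = -5 − 5 = -10.
Assume t_r = -5^r − 5 for some r ≥ 1.
Then t_{r+1} = 5t_r + 20 = 5·(-5^r − 5) + 20 = -5^{r+1} − 25 + 20 = -5^{r+1} − 5.
Hence t_m = -5^m − 5 for every m ≥ 1, by induction.

t_m = -5^m − 5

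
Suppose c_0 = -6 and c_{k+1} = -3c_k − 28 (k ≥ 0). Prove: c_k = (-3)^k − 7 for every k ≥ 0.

Base case: c_0 = -6, and (-3)^0 − 7 = 1 − 7 = -6.
Assume c_r = (-3)^r − 7 for some r ≥ 0.
Then c_{r+1} = -3c_r − 28 = -3·((-3)^r − 7) − 28 = -3·(-3)^r + 21 − 28 = (-3)^{r+1} − 7.
Hence c_k = (-3)^k − 7 for every k ≥ 0, by induction.

c_k = (-3)^k − 7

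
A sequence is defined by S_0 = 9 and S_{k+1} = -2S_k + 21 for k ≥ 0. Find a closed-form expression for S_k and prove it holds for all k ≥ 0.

Claim: S_k = 2·(-2)^k + 7.

Base case: S_0 = 9, and 2·(-2)^0 + 7 = 2 + 7 = 9.
Assume S_j = 2·(-2)^j + 7 for some j ≥ 0.
Then S_{j+1} = -2S_j + 21 = -2·(2·(-2)^j + 7) + 21 = -4·(-2)^j − 14 + 21 = 2·(-2)^{j+1} + 7.
Hence S_k = 2·(-2)^k + 7 for every k ≥ 0, by induction.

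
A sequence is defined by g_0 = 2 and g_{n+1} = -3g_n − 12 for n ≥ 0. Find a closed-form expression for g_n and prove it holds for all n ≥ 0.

Claim: g_n = 5·(-3)^n − 3.

Base case: g_0 = 2, and 5·(-3)^0 − 3 = 5 − 3 = 2.
Assume g_r = 5·(-3)^r − 3 for some r ≥ 0.
Then g_{r+1} = -3g_r − 12 = -3·(5·(-3)^r − 3) − 12 = -15·(-3)^r + 9 − 12 = 5·(-3)^{r+1} − 3.
By induction, g_n = 5·(-3)^n − 3 for all n ≥ 0.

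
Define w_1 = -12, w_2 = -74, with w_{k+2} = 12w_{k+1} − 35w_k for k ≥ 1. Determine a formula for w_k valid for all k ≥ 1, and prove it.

Claim: w_k = -5^k − 7^k.

Base cases: w_1 = -12 and -5^1 − 7^1 = -12; w_2 = -74 and -5^2 − 7^2 = -74.
Assume w_j = -5^j − 7^j for all 1 ≤ j ≤ r, where r ≥ 2.
Then w_{r+1} = 12w_r − 35w_{r−1} = 12·(-5^r − 7^r) − 35·(-5^{r−1} − 7^{r−1}) = -(12·5 − 35)5^{r−1} − (12·7 − 35)7^{r−1} = -25·5^{r−1} − 49·7^{r−1} = -5^{r+1} − 7^{r+1}.
This completes the inductive step, so w_k = -5^k − 7^k for all k ≥ 1.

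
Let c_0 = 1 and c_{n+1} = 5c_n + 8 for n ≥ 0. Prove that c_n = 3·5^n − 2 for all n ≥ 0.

Base case: c_0 = 1, and 3·5^0 − 2 = 3 − 2 = 1.
Assume c_m = 3·5^m − 2 for some m ≥ 0.
Then c_{m+1} = 5c_m + 8 = 5·(3·5^m − 2) + 8 = 15·5^m − 10 + 8 = 3·5^{m+1} − 2.
So the formula holds for m+1, and by induction c_n = 3·5^n − 2 for all n ≥ 0.

c_n = 3·5^n − 2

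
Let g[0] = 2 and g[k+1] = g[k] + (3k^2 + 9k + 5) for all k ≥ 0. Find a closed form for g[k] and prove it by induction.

Claim: g[k] = k^3 + 3k^2 + k + 2.

Base case: g[0] = 2, and 0^3 + 3·0^2 + 0 + 2 = 2.
Assume g[j] = j^3 + 3j^2 + j + 2.
Then g[j+1] = g[j] + (3j^2 + 9j + 5) = (j^3 + 3j^2 + j + 2) + (3j^2 + 9j + 5) = j^3 + 6j^2 + 10j + 7,
and (j+1)^3 + 3·(j+1)^2 + (j+1) + 2 = j^3 + 6j^2 + 10j + 7.
By induction, g[k] = k^3 + 3k^2 + k + 2 for all k ≥ 0.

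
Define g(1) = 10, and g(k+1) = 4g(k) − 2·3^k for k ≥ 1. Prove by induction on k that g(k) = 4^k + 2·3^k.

Base case: g(1) = 10, and 4^1 + 2·3^1 = 4 + 6 = 10.
Assume g(j) = 4^j + 2·3^j for some j ≥ 1.
Then g(j+1) = 4g(j) − 2·3^j = 4·(4^j + 2·3^j) − 2·3^j = 4^{j+1} + 8·3^j − 2·3^j = 4^{j+1} + 6·3^j = 4^{j+1} + 2·3^{j+1}.
So the formula holds for j+1, and by induction g(k) = 4^k + 2·3^k for all k ≥ 1.

g(k) = 4^k + 2·3^k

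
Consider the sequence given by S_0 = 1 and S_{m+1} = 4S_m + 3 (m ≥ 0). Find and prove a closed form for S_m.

Claim: S_m = 2·4^m − 1.

Base case: S_0 = 1, and 2·4^0 − 1 = 2 − 1 = 1.
Assume S_r = 2·4^r − 1 for some r ≥ 0.
Then S_{r+1} = 4S_r + 3 = 4·(2·4^r − 1) + 3 = 8·4^r − 4 + 3 = 2·4^{r+1} − 1.
So the formula holds for r+1, and by induction S_m = 2·4^m − 1 for all m ≥ 0.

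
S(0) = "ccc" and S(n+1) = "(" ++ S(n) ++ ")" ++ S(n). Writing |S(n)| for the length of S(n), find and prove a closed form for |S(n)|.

Claim: |S(n)| = 5·2^n − 2.

Base case: |S(0)| = 3, and 5·2^0 − 2 = 3.
Assume |S(m)| = 5·2^m − 2.
Then |S(m+1)| = 1 + |S(m)| + 1 + |S(m)| = 2|S(m)| + 2 = 2(5·2^m − 2) + 2 = 5·2^{m+1} − 4 + 2 = 5·2^{m+1} − 2.
By induction, |S(n)| = 5·2^n − 2 for all n ≥ 0.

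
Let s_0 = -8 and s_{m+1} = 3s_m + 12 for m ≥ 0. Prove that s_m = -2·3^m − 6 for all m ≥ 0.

Base case: s_0 = -8, and -2·3^0 − 6 = -2 − 6 = -8.
Assume s_r = -2·3^r − 6 for some r ≥ 0.
Then s_{r+1} = 3s_r + 12 = 3·(-2·3^r − 6) + 12 = -6·3^r − 18 + 12 = -2·3^{r+1} − 6.
Hence s_m = -2·3^m − 6 for every m ≥ 0, by induction.

s_m = -2·3^m − 6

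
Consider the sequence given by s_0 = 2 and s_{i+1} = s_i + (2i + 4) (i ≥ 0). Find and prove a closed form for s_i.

Claim: s_i = i^2 + 3i + 2.

Base case: s_0 = 2, and 0^2 + 3·0 + 2 = 2.
Assume s_r = r^2 + 3r + 2.
Then s_{r+1} = s_r + (2r + 4) = (r^2 + 3r + 2) + (2r + 4) = r^2 + 5r + 6,
and (r+1)^2 + 3·(r+1) + 2 = r^2 + 5r + 6.
This completes the inductive step, so s_i = i^2 + 3i + 2 for all i ≥ 0.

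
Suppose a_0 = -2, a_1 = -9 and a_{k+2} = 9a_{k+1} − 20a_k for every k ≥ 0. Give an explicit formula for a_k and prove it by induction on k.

Claim: a_k = -4^k − 5^k.

Base cases: a_0 = -2 and -4^0 − 5^0 = -2; a_1 = -9 and -4^1 − 5^1 = -9.
Assume a_j = -4^j − 5^j for all 0 ≤ j ≤ r, where r ≥ 1.
Then a_{r+1} = 9a_r − 20a_{r−1} = 9·(-4^r − 5^r) − 20·(-4^{r−1} − 5^{r−1}) = -(9·4 − 20)4^{r−1} − (9·5 − 20)5^{r−1} = -16·4^{r−1} − 25·5^{r−1} = -4^{r+1} − 5^{r+1}.
By strong induction, a_k = -4^k − 5^k for all k ≥ 0.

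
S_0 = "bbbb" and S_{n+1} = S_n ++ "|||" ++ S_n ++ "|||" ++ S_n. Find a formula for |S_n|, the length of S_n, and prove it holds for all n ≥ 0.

Claim: |S_n| = 7·3^n − 3.

Base case: |S_0| = 4, and 7·3^0 − 3 = 4.
Assume |S_j| = 7·3^j − 3.
Then |S_{j+1}| = 3|S_j| + 6 = 3(7·3^j − 3) + 6 = 7·3^{j+1} − 9 + 6 = 7·3^{j+1} − 3.
This completes the inductive step, so |S_n| = 7·3^n − 3 for all n ≥ 0.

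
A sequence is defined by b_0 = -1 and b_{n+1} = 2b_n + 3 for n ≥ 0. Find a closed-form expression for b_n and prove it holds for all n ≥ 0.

Claim: b_n = 2^{n+1} − 3.

Base case: b_0 = -1, and 2^{0+1} − 3 = 2 − 3 = -1.
Assume b_m = 2^{m+1} − 3 for some m ≥ 0.
Then b_{m+1} = 2b_m + 3 = 2·(2^{m+1} − 3) + 3 = 2^{m+2} − 6 + 3 = 2^{m+2} − 3.
By induction, b_n = 2^{n+1} − 3 for all n ≥ 0.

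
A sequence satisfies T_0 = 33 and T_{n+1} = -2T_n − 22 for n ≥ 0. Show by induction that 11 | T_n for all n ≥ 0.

Base case: T_0 = 33 = 11·3, so 11 | T_0.
Assume 11 | T_j, so T_j = 11t for some integer t.
Then T_{j+1} = -2T_j − 22 = -2·(11t) − 22 = 11(-2t − 2), so 11 | T_{j+1}.
By induction, 11 | T_n for all n ≥ 0.

11 | T_n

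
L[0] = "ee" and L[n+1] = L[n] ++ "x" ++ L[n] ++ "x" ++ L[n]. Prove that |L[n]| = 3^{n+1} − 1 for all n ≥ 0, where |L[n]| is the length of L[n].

Base case: |L[0]| = 2, and 3^{0+1} − 1 = 2.
Assume |L[k]| = 3^{k+1} − 1.
Then |L[k+1]| = 3|L[k]| + 2 = 3(3^{k+1} − 1) + 2 = 3^{k+2} − 3 + 2 = 3^{k+2} − 1.
This completes the inductive step, so |L[n]| = 3^{n+1} − 1 for all n ≥ 0.

|L[n]| = 3^{n+1} − 1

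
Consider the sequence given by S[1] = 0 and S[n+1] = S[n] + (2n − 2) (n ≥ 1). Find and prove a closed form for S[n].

Claim: S[n] = n^2 − 3n + 2.

Base case: S[1] = 0, and 1^2 − 3·1 + 2 = 0.
Assume S[r] = r^2 − 3r + 2.
Then S[r+1] = S[r] + (2r − 2) = (r^2 − 3r + 2) + (2r − 2) = r^2 − r,
and (r+1)^2 − 3·(r+1) + 2 = r^2 − r.
Hence S[n] = n^2 − 3n + 2 for every n ≥ 1, by induction.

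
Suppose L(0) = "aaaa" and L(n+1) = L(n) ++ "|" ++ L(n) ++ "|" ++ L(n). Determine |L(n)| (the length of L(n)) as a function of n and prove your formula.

Claim: |L(n)| = 5·3^n − 1.

Base case: |L(0)| = 4, and 5·3^0 − 1 = 4.
Assume |L(j)| = 5·3^j − 1.
Then |L(j+1)| = 3|L(j)| + 2 = 3(5·3^j − 1) + 2 = 5·3^{j+1} − 3 + 2 = 5·3^{j+1} − 1.
Hence |L(n)| = 5·3^n − 1 for every n ≥ 0, by induction.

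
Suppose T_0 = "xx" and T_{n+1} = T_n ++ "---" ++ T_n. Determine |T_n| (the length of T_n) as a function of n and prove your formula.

Claim: |T_n| = 5·2^n − 3.

Base case: |T_0| = 2, and 5·2^0 − 3 = 2.
Assume |T_r| = 5·2^r − 3.
Then |T_{r+1}| = |T_r| + 3 + |T_r| = 2|T_r| + 3 = 2(5·2^r − 3) + 3 = 5·2^{r+1} − 6 + 3 = 5·2^{r+1} − 3.
By induction, |T_n| = 5·2^n − 3 for all n ≥ 0.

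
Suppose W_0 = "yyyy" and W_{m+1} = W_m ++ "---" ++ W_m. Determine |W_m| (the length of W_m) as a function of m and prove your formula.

Claim: |W_m| = 7·2^m − 3.

Base case: |W_0| = 4, and 7·2^0 − 3 = 4.
Assume |W_j| = 7·2^j − 3.
Then |W_{j+1}| = |W_j| + 3 + |W_j| = 2|W_j| + 3 = 2(7·2^j − 3) + 3 = 7·2^{j+1} − 6 + 3 = 7·2^{j+1} − 3.
This completes the inductive step, so |W_m| = 7·2^m − 3 for all m ≥ 0.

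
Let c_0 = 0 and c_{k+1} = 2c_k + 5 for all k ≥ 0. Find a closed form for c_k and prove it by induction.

Claim: c_k = 5·2^k − 5.

Base case: c_0 = 0, and 5·2^0 − 5 = 5 − 5 = 0.
Assume c_r = 5·2^r − 5 for some r ≥ 0.
Then c_{r+1} = 2c_r + 5 = 2·(5·2^r − 5) + 5 = 10·2^r − 10 + 5 = 5·2^{r+1} − 5.
Hence c_k = 5·2^k − 5 for every k ≥ 0, by induction.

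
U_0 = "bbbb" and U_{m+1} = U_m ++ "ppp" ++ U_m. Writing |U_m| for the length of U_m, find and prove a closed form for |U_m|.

Claim: |U_m| = 7·2^m − 3.

Base case: |U_0| = 4, and 7·2^0 − 3 = 4.
Assume |U_k| = 7·2^k − 3.
Then |U_{k+1}| = |U_k| + 3 + |U_k| = 2|U_k| + 3 = 2(7·2^k − 3) + 3 = 7·2^{k+1} − 6 + 3 = 7·2^{k+1} − 3.
This completes the inductive step, so |U_m| = 7·2^m − 3 for all m ≥ 0.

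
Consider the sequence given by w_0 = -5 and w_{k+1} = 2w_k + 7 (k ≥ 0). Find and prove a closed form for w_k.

Claim: w_k = 2^{k+1} − 7.

Base case: w_0 = -5, and 2^{0+1} − 7 = 2 − 7 = -5.
Assume w_m = 2^{m+1} − 7 for some m ≥ 0.
Then w_{m+1} = 2w_m + 7 = 2·(2^{m+1} − 7) + 7 = 2^{m+2} − 14 + 7 = 2^{m+2} − 7.
This completes the inductive step, so w_k = 2^{k+1} − 7 for all k ≥ 0.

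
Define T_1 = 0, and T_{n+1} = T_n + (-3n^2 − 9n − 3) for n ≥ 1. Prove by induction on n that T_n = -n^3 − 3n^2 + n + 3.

Base case: T_1 = 0, and -1^3 − 3·1^2 + 1 + 3 = 0.
Assume T_r = -r^3 − 3r^2 + r + 3.
Then T_{r+1} = T_r + (-3r^2 − 9r − 3) = (-r^3 − 3r^2 + r + 3) + (-3r^2 − 9r − 3) = -r^3 − 6r^2 − 8r,
and -(r+1)^3 − 3·(r+1)^2 + (r+1) + 3 = -r^3 − 6r^2 − 8r.
This completes the inductive step, so T_n = -n^3 − 3n^2 + n + 3 for all n ≥ 1.

T_n = -n^3 − 3n^2 + n + 3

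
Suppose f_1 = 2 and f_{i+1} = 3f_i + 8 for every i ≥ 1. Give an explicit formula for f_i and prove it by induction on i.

Claim: f_i = 2·3^i − 4.

Base case: f_1 = 2, and 2·3^1 − 4 = 6 − 4 = 2.
Assume f_r = 2·3^r − 4 for some r ≥ 1.
Then f_{r+1} = 3f_r + 8 = 3·(2·3^r − 4) + 8 = 6·3^r − 12 + 8 = 2·3^{r+1} − 4.
This completes the inductive step, so f_i = 2·3^i − 4 for all i ≥ 1.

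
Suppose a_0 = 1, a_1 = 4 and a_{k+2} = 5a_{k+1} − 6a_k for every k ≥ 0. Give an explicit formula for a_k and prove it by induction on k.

Claim: a_k = -2^k + 2·3^k.

Base cases: a_0 = 1 and -2^0 + 2·3^0 = 1; a_1 = 4 and -2^1 + 2·3^1 = 4.
Assume a_i = -2^i + 2·3^i for all 0 ≤ i ≤ j, where j ≥ 1.
Then a_{j+1} = 5a_j − 6a_{j−1} = 5·(-2^j + 2·3^j) − 6·(-2^{j−1} + 2·3^{j−1}) = -(5·2 − 6)2^{j−1} + 2·(5·3 − 6)3^{j−1} = -4·2^{j−1} + 18·3^{j−1} = -2^{j+1} + 2·3^{j+1}.
Hence a_k = -2^k + 2·3^k for every k ≥ 0, by strong induction.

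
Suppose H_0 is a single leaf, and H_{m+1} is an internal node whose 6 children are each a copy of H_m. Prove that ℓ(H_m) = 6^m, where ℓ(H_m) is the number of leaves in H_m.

Base case: ℓ(H_0) = 1, and 6^0 = 1.
Assume ℓ(H_r) = 6^r.
Then ℓ(H_{r+1}) = 6·ℓ(H_r) = 6·6^r = 6^{r+1}.
So the formula holds for r+1, and by induction ℓ(H_m) = 6^m for all m ≥ 0.

ℓ(H_m) = 6^m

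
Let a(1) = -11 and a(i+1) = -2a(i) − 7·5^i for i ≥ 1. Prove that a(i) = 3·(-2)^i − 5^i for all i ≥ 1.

Base case: a(1) = -11, and 3·(-2)^1 − 5^1 = -6 − 5 = -11.
Assume a(r) = 3·(-2)^r − 5^r for some r ≥ 1.
Then a(r+1) = -2a(r) − 7·5^r = -2·(3·(-2)^r − 5^r) − 7·5^r = 3·(-2)^{r+1} + 2·5^r − 7·5^r = 3·(-2)^{r+1} − 5·5^r = 3·(-2)^{r+1} − 5^{r+1}.
By induction, a(i) = 3·(-2)^i − 5^i for all i ≥ 1.

a(i) = 3·(-2)^i − 5^i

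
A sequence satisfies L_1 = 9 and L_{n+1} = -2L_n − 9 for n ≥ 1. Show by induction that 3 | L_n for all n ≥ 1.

Base case: L_1 = 9 = 3·3, so 3 | L_1.
Assume 3 | L_j, so L_j = 3t for some integer t.
Then L_{j+1} = -2L_j − 9 = -2·(3t) − 9 = 3(-2t − 3), so 3 | L_{j+1}.
By induction, 3 | L_n for all n ≥ 1.

3 | L_n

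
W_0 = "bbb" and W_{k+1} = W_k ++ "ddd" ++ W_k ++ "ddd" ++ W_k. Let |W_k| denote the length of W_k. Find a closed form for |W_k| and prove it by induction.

Claim: |W_k| = 6·3^k − 3.

Base case: |W_0| = 3, and 6·3^0 − 3 = 3.
Assume |W_j| = 6·3^j − 3.
Then |W_{j+1}| = 3|W_j| + 6 = 3(6·3^j − 3) + 6 = 6·3^{j+1} − 9 + 6 = 6·3^{j+1} − 3.
This completes the inductive step, so |W_k| = 6·3^k − 3 for all k ≥ 0.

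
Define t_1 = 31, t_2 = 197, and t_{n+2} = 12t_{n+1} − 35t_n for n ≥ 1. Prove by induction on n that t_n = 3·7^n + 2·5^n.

Base cases: t_1 = 31 and 3·7^1 + 2·5^1 = 31; t_2 = 197 and 3·7^2 + 2·5^2 = 197.
Assume t_j = 3·7^j + 2·5^j for all 1 ≤ j ≤ m, where m ≥ 2.
Then t_{m+1} = 12t_m − 35t_{m−1} = 12·(3·7^m + 2·5^m) − 35·(3·7^{m−1} + 2·5^{m−1}) = 3·(12·7 − 35)7^{m−1} + 2·(12·5 − 35)5^{m−1} = 147·7^{m−1} + 50·5^{m−1} = 3·7^{m+1} + 2·5^{m+1}.
By strong induction, t_n = 3·7^n + 2·5^n for all n ≥ 1.

t_n = 3·7^n + 2·5^n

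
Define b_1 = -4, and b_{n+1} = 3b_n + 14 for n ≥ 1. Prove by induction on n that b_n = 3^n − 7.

Base case: b_1 = -4, and 3^1 − 7 = 3 − 7 = -4.
Assume b_r = 3^r − 7 for some r ≥ 1.
Then b_{r+1} = 3b_r + 14 = 3·(3^r − 7) + 14 = 3^{r+1} − 21 + 14 = 3^{r+1} − 7.
This completes the inductive step, so b_n = 3^n − 7 for all n ≥ 1.

b_n = 3^n − 7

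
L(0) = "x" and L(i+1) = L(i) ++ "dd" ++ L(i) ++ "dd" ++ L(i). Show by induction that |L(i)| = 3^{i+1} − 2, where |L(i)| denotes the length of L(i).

Base case: |L(0)| = 1, and 3^{0+1} − 2 = 1.
Assume |L(j)| = 3^{j+1} − 2.
Then |L(j+1)| = 3|L(j)| + 4 = 3(3^{j+1} − 2) + 4 = 3^{j+2} − 6 + 4 = 3^{j+2} − 2.
Hence |L(i)| = 3^{i+1} − 2 for every i ≥ 0, by induction.

|L(i)| = 3^{i+1} − 2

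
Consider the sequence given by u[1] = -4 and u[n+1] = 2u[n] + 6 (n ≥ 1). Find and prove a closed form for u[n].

Claim: u[n] = 2^n − 6.

Base case: u[1] = -4, and 2^1 − 6 = 2 − 6 = -4.
Assume u[k] = 2^k − 6 for some k ≥ 1.
Then u[k+1] = 2u[k] + 6 = 2·(2^k − 6) + 6 = 2^{k+1} − 12 + 6 = 2^{k+1} − 6.
Hence u[n] = 2^n − 6 for every n ≥ 1, by induction.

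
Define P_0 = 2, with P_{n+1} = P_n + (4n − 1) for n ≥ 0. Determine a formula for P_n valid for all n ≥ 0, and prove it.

Claim: P_n = 2n^2 − 3n + 2.

Base case: P_0 = 2, and 2·0^2 − 3·0 + 2 = 2.
Assume P_r = 2r^2 − 3r + 2.
Then P_{r+1} = P_r + (4r − 1) = (2r^2 − 3r + 2) + (4r − 1) = 2r^2 + r + 1,
and 2·(r+1)^2 − 3·(r+1) + 2 = 2r^2 + r + 1.
This completes the inductive step, so P_n = 2n^2 − 3n + 2 for all n ≥ 0.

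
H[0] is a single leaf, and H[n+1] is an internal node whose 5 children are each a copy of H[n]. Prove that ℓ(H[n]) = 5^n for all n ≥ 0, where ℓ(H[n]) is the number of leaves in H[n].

Base case: ℓ(H[0]) = 1, and 5^0 = 1.
Assume ℓ(H[r]) = 5^r.
Then ℓ(H[r+1]) = 5·ℓ(H[r]) = 5·5^r = 5^{r+1}.
By induction, ℓ(H[n]) = 5^n for all n ≥ 0.

ℓ(H[n]) = 5^n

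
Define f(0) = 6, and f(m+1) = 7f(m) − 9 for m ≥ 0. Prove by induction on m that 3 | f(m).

Base case: f(0) = 6 = 3·2, so 3 | f(0).
Assume 3 | f(k), so f(k) = 3t for some integer t.
Then f(k+1) = 7f(k) − 9 = 7·(3t) − 9 = 3(7t − 3), so 3 | f(k+1).
By induction, 3 | f(m) for all m ≥ 0.

3 | f(m)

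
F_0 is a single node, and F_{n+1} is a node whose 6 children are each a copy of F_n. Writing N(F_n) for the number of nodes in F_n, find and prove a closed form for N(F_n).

Claim: N(F_n) = (6^{n+1} − 1)/5.

Base case: N(F_0) = 1, and (6^{0+1} − 1)/5 = 1.
Assume N(F_r) = (6^{r+1} − 1)/5.
Then N(F_{r+1}) = 1 + 6N(F_r) = 1 + 6·(6^{r+1} − 1)/5 = 1 + (6^{r+2} − 6)/5 = (5 + 6^{r+2} − 6)/5 = (6^{r+2} − 1)/5.
So the formula holds for r+1, and by induction N(F_n) = (6^{n+1} − 1)/5 for all n ≥ 0.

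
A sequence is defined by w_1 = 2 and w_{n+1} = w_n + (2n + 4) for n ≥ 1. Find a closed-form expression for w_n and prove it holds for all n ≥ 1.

Claim: w_n = n^2 + 3n − 2.

Base case: w_1 = 2, and 1^2 + 3·1 − 2 = 2.
Assume w_m = m^2 + 3m − 2.
Then w_{m+1} = w_m + (2m + 4) = (m^2 + 3m − 2) + (2m + 4) = m^2 + 5m + 2,
and (m+1)^2 + 3·(m+1) − 2 = m^2 + 5m + 2.
Hence w_n = n^2 + 3n − 2 for every n ≥ 1, by induction.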